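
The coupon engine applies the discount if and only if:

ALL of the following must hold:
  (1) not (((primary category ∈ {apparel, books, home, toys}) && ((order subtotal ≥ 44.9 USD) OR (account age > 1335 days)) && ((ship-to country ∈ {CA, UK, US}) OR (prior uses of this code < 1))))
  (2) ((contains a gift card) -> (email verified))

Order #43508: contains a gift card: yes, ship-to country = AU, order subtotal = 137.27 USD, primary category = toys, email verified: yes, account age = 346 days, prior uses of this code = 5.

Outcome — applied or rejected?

Atomic conditions:
  primary category ∈ {apparel, books, home, toys}: toys is in the set → true
  order subtotal ≥ 44.9 USD: 137.27 ≥ 44.9 is true
  account age > 1335 days: 346 > 1335 is false
  ship-to country ∈ {CA, UK, US}: AU is not in the set → false
  prior uses of this code < 1: 5 < 1 is false
  contains a gift card: yes → true
  email verified: yes → true
Combine:
[1.1.2] true OR false = true
[1.1.3] false OR false = false
[1.1] true AND true AND false = false
[1] NOT false = true
[2] true → true = true
[root] true AND true = true
Overall: true → applied

Applied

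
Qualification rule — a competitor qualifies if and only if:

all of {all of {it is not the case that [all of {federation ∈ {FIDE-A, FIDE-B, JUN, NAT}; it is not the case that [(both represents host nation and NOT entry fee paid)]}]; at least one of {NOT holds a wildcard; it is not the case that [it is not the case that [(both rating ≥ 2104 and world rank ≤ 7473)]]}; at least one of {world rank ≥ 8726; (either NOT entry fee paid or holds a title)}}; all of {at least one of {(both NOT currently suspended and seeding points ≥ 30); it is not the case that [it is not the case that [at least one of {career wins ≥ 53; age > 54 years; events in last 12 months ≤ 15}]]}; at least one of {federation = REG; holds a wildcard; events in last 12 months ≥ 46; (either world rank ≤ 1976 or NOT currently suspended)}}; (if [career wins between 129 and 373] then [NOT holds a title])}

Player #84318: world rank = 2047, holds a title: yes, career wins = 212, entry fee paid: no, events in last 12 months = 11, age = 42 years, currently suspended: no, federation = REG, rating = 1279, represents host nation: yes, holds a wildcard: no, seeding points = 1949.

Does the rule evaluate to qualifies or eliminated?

Eliminated

Atomic conditions:
  federation ∈ {FIDE-A, FIDE-B, JUN, NAT}: REG is not in the set → false
  represents host nation: yes → true
  NOT entry fee paid: no → true
  NOT holds a wildcard: no → true
  rating ≥ 2104: 1279 ≥ 2104 is false
  world rank ≤ 7473: 2047 ≤ 7473 is true
  world rank ≥ 8726: 2047 ≥ 8726 is false
  holds a title: yes → true
  NOT currently suspended: no → true
  seeding points ≥ 30: 1949 ≥ 30 is true
  career wins ≥ 53: 212 ≥ 53 is true
  age > 54 years: 42 > 54 is false
  events in last 12 months ≤ 15: 11 ≤ 15 is true
  federation = REG: REG == REG is true
  holds a wildcard: no → false
  events in last 12 months ≥ 46: 11 ≥ 46 is false
  world rank ≤ 1976: 2047 ≤ 1976 is false
  career wins between 129 and 373: 212 in [129, 373] is true
  NOT holds a title: yes → false
Combine:
[1.1.1.2.1] true AND true = true
[1.1.1.2] NOT true = false
[1.1.1] false AND false = false
[1.1] NOT false = true
[1.2.2.1.1] false AND true = false
[1.2.2.1] NOT false = true
[1.2.2] NOT true = false
[1.2] true OR false = true
[1.3.2] true OR true = true
[1.3] false OR true = true
[1] true AND true AND true = true
[2.1.1] true AND true = true
[2.1.2.1.1] true OR false OR true = true
[2.1.2.1] NOT true = false
[2.1.2] NOT false = true
[2.1] true OR true = true
[2.2.4] false OR true = true
[2.2] true OR false OR false OR true = true
[2] true AND true = true
[3] true → false = false
[root] true AND true AND false = false
Overall: false → eliminated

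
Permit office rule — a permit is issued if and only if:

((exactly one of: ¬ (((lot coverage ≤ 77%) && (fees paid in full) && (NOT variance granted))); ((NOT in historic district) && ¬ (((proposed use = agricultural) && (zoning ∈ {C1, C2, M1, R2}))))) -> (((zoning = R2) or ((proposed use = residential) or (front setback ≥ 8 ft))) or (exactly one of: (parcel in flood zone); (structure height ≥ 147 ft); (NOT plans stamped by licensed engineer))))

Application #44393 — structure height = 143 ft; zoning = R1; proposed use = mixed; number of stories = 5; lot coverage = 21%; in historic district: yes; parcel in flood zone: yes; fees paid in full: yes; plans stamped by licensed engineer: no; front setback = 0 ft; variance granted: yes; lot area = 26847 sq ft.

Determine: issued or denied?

Denied

Atomic conditions:
  lot coverage ≤ 77%: 21 ≤ 77 is true
  fees paid in full: yes → true
  NOT variance granted: yes → false
  NOT in historic district: yes → false
  proposed use = agricultural: mixed == agricultural is false
  zoning ∈ {C1, C2, M1, R2}: R1 is not in the set → false
  zoning = R2: R1 == R2 is false
  proposed use = residential: mixed == residential is false
  front setback ≥ 8 ft: 0 ≥ 8 is false
  parcel in flood zone: yes → true
  structure height ≥ 147 ft: 143 ≥ 147 is false
  NOT plans stamped by licensed engineer: no → true
Combine:
[1.1.1] true AND true AND false = false
[1.1] NOT false = true
[1.2.2.1] false AND false = false
[1.2.2] NOT false = true
[1.2] false AND true = false
[1] exactly-one(true, false) = true
[2.1.2] false OR false = false
[2.1] false OR false = false
[2.2] exactly-one(true, false, true) = false
[2] false OR false = false
[root] true → false = false
Overall: false → denied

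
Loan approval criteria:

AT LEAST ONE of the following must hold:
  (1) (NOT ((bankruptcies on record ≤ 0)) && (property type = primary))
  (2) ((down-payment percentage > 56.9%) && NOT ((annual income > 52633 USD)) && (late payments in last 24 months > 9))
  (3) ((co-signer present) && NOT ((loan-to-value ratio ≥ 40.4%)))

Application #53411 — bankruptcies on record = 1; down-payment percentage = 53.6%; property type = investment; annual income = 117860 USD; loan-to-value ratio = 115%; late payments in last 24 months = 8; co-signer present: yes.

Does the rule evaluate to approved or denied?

Atomic conditions:
  bankruptcies on record ≤ 0: 1 ≤ 0 is false
  property type = primary: investment == primary is false
  down-payment percentage > 56.9%: 53.6 > 56.9 is false
  annual income > 52633 USD: 117860 > 52633 is true
  late payments in last 24 months > 9: 8 > 9 is false
  co-signer present: yes → true
  loan-to-value ratio ≥ 40.4%: 115 ≥ 40.4 is true
Combine:
[1.1] NOT false = true
[1] true AND false = false
[2.2] NOT true = false
[2] false AND false AND false = false
[3.2] NOT true = false
[3] true AND false = false
[root] false OR false OR false = false
Overall: false → denied

Denied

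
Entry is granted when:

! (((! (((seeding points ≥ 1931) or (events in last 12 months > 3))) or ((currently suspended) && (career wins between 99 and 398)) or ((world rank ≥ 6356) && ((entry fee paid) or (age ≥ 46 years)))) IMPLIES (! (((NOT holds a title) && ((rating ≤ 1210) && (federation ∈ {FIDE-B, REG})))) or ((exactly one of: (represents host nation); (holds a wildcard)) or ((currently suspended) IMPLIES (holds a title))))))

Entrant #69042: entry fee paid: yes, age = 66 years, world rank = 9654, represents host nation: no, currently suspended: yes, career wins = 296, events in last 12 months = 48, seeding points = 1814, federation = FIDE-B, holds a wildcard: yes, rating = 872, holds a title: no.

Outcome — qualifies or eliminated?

Eliminated

Atomic conditions:
  seeding points ≥ 1931: 1814 ≥ 1931 is false
  events in last 12 months > 3: 48 > 3 is true
  currently suspended: yes → true
  career wins between 99 and 398: 296 in [99, 398] is true
  world rank ≥ 6356: 9654 ≥ 6356 is true
  entry fee paid: yes → true
  age ≥ 46 years: 66 ≥ 46 is true
  NOT holds a title: no → true
  rating ≤ 1210: 872 ≤ 1210 is true
  federation ∈ {FIDE-B, REG}: FIDE-B is in the set → true
  represents host nation: no → false
  holds a wildcard: yes → true
  holds a title: no → false
Combine:
[1.1.1.1] false OR true = true
[1.1.1] NOT true = false
[1.1.2] true AND true = true
[1.1.3.2] true OR true = true
[1.1.3] true AND true = true
[1.1] false OR true OR true = true
[1.2.1.1.2] true AND true = true
[1.2.1.1] true AND true = true
[1.2.1] NOT true = false
[1.2.2.1] exactly-one(false, true) = true
[1.2.2.2] true → false = false
[1.2.2] true OR false = true
[1.2] false OR true = true
[1] true → true = true
[root] NOT true = false
Overall: false → eliminated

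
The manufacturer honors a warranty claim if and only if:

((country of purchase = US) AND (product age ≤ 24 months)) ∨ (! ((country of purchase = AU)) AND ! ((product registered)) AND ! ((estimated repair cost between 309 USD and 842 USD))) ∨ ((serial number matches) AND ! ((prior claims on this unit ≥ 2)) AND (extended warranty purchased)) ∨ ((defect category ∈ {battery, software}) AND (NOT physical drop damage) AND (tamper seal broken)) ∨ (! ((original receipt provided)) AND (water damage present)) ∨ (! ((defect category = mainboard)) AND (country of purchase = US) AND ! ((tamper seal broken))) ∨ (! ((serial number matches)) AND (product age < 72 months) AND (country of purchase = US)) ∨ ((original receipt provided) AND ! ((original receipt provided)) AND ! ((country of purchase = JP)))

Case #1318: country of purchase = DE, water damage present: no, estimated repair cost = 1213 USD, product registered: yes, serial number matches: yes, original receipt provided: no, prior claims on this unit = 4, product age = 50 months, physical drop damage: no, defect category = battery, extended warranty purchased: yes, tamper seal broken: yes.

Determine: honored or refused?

Honored

Atomic conditions:
  country of purchase = US: DE == US is false
  product age ≤ 24 months: 50 ≤ 24 is false
  country of purchase = AU: DE == AU is false
  product registered: yes → true
  estimated repair cost between 309 USD and 842 USD: 1213 in [309, 842] is false
  serial number matches: yes → true
  prior claims on this unit ≥ 2: 4 ≥ 2 is true
  extended warranty purchased: yes → true
  defect category ∈ {battery, software}: battery is in the set → true
  NOT physical drop damage: no → true
  tamper seal broken: yes → true
  original receipt provided: no → false
  water damage present: no → false
  defect category = mainboard: battery == mainboard is false
  product age < 72 months: 50 < 72 is true
  country of purchase = JP: DE == JP is false
Combine:
[1] false AND false = false
[2.1] NOT false = true
[2.2] NOT true = false
[2.3] NOT false = true
[2] true AND false AND true = false
[3.2] NOT true = false
[3] true AND false AND true = false
[4] true AND true AND true = true
[5.1] NOT false = true
[5] true AND false = false
[6.1] NOT false = true
[6.3] NOT true = false
[6] true AND false AND false = false
[7.1] NOT true = false
[7] false AND true AND false = false
[8.2] NOT false = true
[8.3] NOT false = true
[8] false AND true AND true = false
[root] false OR false OR false OR true OR false OR false OR false OR false = true
Overall: true → honored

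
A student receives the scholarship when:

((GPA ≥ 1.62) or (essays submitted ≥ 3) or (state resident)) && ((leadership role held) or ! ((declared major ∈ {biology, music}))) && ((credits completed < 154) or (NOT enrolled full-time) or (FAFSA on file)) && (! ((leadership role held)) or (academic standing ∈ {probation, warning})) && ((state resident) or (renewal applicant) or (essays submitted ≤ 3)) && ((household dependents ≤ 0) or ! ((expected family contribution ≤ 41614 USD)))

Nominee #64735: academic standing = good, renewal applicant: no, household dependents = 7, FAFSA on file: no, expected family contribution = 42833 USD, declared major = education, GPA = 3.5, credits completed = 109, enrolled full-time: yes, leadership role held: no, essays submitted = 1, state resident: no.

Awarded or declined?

Awarded

Atomic conditions:
  GPA ≥ 1.62: 3.5 ≥ 1.62 is true
  essays submitted ≥ 3: 1 ≥ 3 is false
  state resident: no → false
  leadership role held: no → false
  declared major ∈ {biology, music}: education is not in the set → false
  credits completed < 154: 109 < 154 is true
  NOT enrolled full-time: yes → false
  FAFSA on file: no → false
  academic standing ∈ {probation, warning}: good is not in the set → false
  renewal applicant: no → false
  essays submitted ≤ 3: 1 ≤ 3 is true
  household dependents ≤ 0: 7 ≤ 0 is false
  expected family contribution ≤ 41614 USD: 42833 ≤ 41614 is false
Combine:
[1] true OR false OR false = true
[2.2] NOT false = true
[2] false OR true = true
[3] true OR false OR false = true
[4.1] NOT false = true
[4] true OR false = true
[5] false OR false OR true = true
[6.2] NOT false = true
[6] false OR true = true
[root] true AND true AND true AND true AND true AND true = true
Overall: true → awarded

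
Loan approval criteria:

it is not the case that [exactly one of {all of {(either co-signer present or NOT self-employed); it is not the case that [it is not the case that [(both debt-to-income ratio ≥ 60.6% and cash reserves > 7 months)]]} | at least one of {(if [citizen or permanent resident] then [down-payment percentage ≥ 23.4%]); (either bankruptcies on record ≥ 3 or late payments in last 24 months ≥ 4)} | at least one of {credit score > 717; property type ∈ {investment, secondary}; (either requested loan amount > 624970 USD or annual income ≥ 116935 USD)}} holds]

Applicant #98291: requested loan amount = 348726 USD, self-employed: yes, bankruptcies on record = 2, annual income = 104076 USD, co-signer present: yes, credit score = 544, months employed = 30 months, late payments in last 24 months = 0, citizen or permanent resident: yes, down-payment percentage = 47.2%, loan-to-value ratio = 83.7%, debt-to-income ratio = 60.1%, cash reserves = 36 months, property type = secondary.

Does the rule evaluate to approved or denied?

Atomic conditions:
  co-signer present: yes → true
  NOT self-employed: yes → false
  debt-to-income ratio ≥ 60.6%: 60.1 ≥ 60.6 is false
  cash reserves > 7 months: 36 > 7 is true
  citizen or permanent resident: yes → true
  down-payment percentage ≥ 23.4%: 47.2 ≥ 23.4 is true
  bankruptcies on record ≥ 3: 2 ≥ 3 is false
  late payments in last 24 months ≥ 4: 0 ≥ 4 is false
  credit score > 717: 544 > 717 is false
  property type ∈ {investment, secondary}: secondary is in the set → true
  requested loan amount > 624970 USD: 348726 > 624970 is false
  annual income ≥ 116935 USD: 104076 ≥ 116935 is false
Combine:
[1.1.1] true OR false = true
[1.1.2.1.1] false AND true = false
[1.1.2.1] NOT false = true
[1.1.2] NOT true = false
[1.1] true AND false = false
[1.2.1] true → true = true
[1.2.2] false OR false = false
[1.2] true OR false = true
[1.3.3] false OR false = false
[1.3] false OR true OR false = true
[1] exactly-one(false, true, true) = false
[root] NOT false = true
Overall: true → approved

Approved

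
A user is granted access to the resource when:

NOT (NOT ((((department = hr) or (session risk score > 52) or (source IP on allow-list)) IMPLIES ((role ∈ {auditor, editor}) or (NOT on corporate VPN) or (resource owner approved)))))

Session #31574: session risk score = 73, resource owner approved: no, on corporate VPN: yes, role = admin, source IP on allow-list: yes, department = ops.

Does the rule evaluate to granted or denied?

Denied

Atomic conditions:
  department = hr: ops == hr is false
  session risk score > 52: 73 > 52 is true
  source IP on allow-list: yes → true
  role ∈ {auditor, editor}: admin is not in the set → false
  NOT on corporate VPN: yes → false
  resource owner approved: no → false
Combine:
[1.1.1] false OR true OR true = true
[1.1.2] false OR false OR false = false
[1.1] true → false = false
[1] NOT false = true
[root] NOT true = false
Overall: false → denied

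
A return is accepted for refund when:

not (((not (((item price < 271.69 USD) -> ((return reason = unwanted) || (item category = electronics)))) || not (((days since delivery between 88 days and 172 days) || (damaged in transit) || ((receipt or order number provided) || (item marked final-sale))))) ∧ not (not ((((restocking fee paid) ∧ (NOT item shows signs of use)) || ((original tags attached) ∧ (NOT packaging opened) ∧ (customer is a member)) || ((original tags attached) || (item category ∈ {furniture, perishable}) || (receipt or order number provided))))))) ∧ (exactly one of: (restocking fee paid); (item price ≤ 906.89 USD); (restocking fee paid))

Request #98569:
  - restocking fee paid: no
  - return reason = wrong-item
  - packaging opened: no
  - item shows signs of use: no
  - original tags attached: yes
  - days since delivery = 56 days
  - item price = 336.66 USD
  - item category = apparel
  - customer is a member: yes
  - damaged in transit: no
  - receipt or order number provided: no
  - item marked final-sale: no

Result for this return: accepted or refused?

Atomic conditions:
  item price < 271.69 USD: 336.66 < 271.69 is false
  return reason = unwanted: wrong-item == unwanted is false
  item category = electronics: apparel == electronics is false
  days since delivery between 88 days and 172 days: 56 in [88, 172] is false
  damaged in transit: no → false
  receipt or order number provided: no → false
  item marked final-sale: no → false
  restocking fee paid: no → false
  NOT item shows signs of use: no → true
  original tags attached: yes → true
  NOT packaging opened: no → true
  customer is a member: yes → true
  item category ∈ {furniture, perishable}: apparel is not in the set → false
  item price ≤ 906.89 USD: 336.66 ≤ 906.89 is true
Combine:
[1.1.1.1.1.2] false OR false = false
[1.1.1.1.1] false → false (antecedent false ⇒ implication holds) = true
[1.1.1.1] NOT true = false
[1.1.1.2.1.3] false OR false = false
[1.1.1.2.1] false OR false OR false = false
[1.1.1.2] NOT false = true
[1.1.1] false OR true = true
[1.1.2.1.1.1] false AND true = false
[1.1.2.1.1.2] true AND true AND true = true
[1.1.2.1.1.3] true OR false OR false = true
[1.1.2.1.1] false OR true OR true = true
[1.1.2.1] NOT true = false
[1.1.2] NOT false = true
[1.1] true AND true = true
[1] NOT true = false
[2] exactly-one(false, true, false) = true
[root] false AND true = false
Overall: false → refused

Refused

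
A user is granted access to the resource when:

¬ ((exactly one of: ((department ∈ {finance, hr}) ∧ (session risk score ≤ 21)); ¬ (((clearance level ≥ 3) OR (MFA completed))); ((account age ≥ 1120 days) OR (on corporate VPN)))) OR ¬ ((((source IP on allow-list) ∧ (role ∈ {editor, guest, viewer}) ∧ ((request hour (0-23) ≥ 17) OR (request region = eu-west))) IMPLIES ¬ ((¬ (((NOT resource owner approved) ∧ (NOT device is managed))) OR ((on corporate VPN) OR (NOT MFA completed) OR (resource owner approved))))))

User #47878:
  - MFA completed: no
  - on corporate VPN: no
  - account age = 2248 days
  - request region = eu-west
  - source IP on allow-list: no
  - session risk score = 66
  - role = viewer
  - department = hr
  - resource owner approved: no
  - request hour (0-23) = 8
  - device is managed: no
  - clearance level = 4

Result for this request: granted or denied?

Atomic conditions:
  department ∈ {finance, hr}: hr is in the set → true
  session risk score ≤ 21: 66 ≤ 21 is false
  clearance level ≥ 3: 4 ≥ 3 is true
  MFA completed: no → false
  account age ≥ 1120 days: 2248 ≥ 1120 is true
  on corporate VPN: no → false
  source IP on allow-list: no → false
  role ∈ {editor, guest, viewer}: viewer is in the set → true
  request hour (0-23) ≥ 17: 8 ≥ 17 is false
  request region = eu-west: eu-west == eu-west is true
  NOT resource owner approved: no → true
  NOT device is managed: no → true
  NOT MFA completed: no → true
  resource owner approved: no → false
Combine:
[1.1.1] true AND false = false
[1.1.2.1] true OR false = true
[1.1.2] NOT true = false
[1.1.3] true OR false = true
[1.1] exactly-one(false, false, true) = true
[1] NOT true = false
[2.1.1.3] false OR true = true
[2.1.1] false AND true AND true = false
[2.1.2.1.1.1] true AND true = true
[2.1.2.1.1] NOT true = false
[2.1.2.1.2] false OR true OR false = true
[2.1.2.1] false OR true = true
[2.1.2] NOT true = false
[2.1] false → false (antecedent false ⇒ implication holds) = true
[2] NOT true = false
[root] false OR false = false
Overall: false → denied

Denied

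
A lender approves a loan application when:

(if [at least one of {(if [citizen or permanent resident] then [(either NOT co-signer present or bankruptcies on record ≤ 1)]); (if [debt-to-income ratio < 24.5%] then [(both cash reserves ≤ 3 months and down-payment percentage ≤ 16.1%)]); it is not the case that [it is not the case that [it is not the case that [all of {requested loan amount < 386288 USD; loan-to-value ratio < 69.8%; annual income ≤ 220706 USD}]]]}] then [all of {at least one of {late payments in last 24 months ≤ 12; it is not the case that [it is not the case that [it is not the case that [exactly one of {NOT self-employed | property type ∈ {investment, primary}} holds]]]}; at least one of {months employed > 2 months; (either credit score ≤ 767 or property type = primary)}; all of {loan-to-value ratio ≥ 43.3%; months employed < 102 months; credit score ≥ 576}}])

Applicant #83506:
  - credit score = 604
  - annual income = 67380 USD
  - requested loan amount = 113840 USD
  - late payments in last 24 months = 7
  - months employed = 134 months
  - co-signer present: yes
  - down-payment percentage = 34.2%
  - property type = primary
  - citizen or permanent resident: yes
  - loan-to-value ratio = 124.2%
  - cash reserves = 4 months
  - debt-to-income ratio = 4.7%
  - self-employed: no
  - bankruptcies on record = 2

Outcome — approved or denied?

Atomic conditions:
  citizen or permanent resident: yes → true
  NOT co-signer present: yes → false
  bankruptcies on record ≤ 1: 2 ≤ 1 is false
  debt-to-income ratio < 24.5%: 4.7 < 24.5 is true
  cash reserves ≤ 3 months: 4 ≤ 3 is false
  down-payment percentage ≤ 16.1%: 34.2 ≤ 16.1 is false
  requested loan amount < 386288 USD: 113840 < 386288 is true
  loan-to-value ratio < 69.8%: 124.2 < 69.8 is false
  annual income ≤ 220706 USD: 67380 ≤ 220706 is true
  late payments in last 24 months ≤ 12: 7 ≤ 12 is true
  NOT self-employed: no → true
  property type ∈ {investment, primary}: primary is in the set → true
  months employed > 2 months: 134 > 2 is true
  credit score ≤ 767: 604 ≤ 767 is true
  property type = primary: primary == primary is true
  loan-to-value ratio ≥ 43.3%: 124.2 ≥ 43.3 is true
  months employed < 102 months: 134 < 102 is false
  credit score ≥ 576: 604 ≥ 576 is true
Combine:
[1.1.2] false OR false = false
[1.1] true → false = false
[1.2.2] false AND false = false
[1.2] true → false = false
[1.3.1.1.1] true AND false AND true = false
[1.3.1.1] NOT false = true
[1.3.1] NOT true = false
[1.3] NOT false = true
[1] false OR false OR true = true
[2.1.2.1.1.1] exactly-one(true, true) = false
[2.1.2.1.1] NOT false = true
[2.1.2.1] NOT true = false
[2.1.2] NOT false = true
[2.1] true OR true = true
[2.2.2] true OR true = true
[2.2] true OR true = true
[2.3] true AND false AND true = false
[2] true AND true AND false = false
[root] true → false = false
Overall: false → denied

Denied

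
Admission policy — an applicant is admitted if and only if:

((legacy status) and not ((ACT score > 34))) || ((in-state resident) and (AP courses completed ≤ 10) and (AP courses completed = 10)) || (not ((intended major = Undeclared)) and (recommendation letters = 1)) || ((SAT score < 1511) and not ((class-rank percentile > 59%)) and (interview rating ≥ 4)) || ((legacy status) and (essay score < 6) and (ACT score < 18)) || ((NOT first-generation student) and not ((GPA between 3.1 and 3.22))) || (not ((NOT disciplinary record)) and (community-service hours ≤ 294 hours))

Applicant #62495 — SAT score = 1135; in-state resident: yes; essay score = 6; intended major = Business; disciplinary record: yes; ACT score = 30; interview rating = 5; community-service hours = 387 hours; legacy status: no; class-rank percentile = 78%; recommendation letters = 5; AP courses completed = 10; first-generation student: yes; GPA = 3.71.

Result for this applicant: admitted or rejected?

Atomic conditions:
  legacy status: no → false
  ACT score > 34: 30 > 34 is false
  in-state resident: yes → true
  AP courses completed ≤ 10: 10 ≤ 10 is true
  AP courses completed = 10: 10 == 10 is true
  intended major = Undeclared: Business == Undeclared is false
  recommendation letters = 1: 5 == 1 is false
  SAT score < 1511: 1135 < 1511 is true
  class-rank percentile > 59%: 78 > 59 is true
  interview rating ≥ 4: 5 ≥ 4 is true
  essay score < 6: 6 < 6 is false
  ACT score < 18: 30 < 18 is false
  NOT first-generation student: yes → false
  GPA between 3.1 and 3.22: 3.71 in [3.1, 3.22] is false
  NOT disciplinary record: yes → false
  community-service hours ≤ 294 hours: 387 ≤ 294 is false
Combine:
[1.2] NOT false = true
[1] false AND true = false
[2] true AND true AND true = true
[3.1] NOT false = true
[3] true AND false = false
[4.2] NOT true = false
[4] true AND false AND true = false
[5] false AND false AND false = false
[6.2] NOT false = true
[6] false AND true = false
[7.1] NOT false = true
[7] true AND false = false
[root] false OR true OR false OR false OR false OR false OR false = true
Overall: true → admitted

Admitted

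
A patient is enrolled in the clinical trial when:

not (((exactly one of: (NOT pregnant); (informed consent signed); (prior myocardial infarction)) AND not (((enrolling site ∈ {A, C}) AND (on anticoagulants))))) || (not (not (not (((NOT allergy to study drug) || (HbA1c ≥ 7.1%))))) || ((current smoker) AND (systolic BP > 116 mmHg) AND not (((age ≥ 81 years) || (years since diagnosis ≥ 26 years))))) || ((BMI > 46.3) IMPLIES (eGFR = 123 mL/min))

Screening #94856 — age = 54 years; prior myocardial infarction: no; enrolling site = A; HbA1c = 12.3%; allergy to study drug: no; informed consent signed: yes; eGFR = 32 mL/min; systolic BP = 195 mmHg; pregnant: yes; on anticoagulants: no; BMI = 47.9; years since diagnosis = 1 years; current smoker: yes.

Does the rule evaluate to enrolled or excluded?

Atomic conditions:
  NOT pregnant: yes → false
  informed consent signed: yes → true
  prior myocardial infarction: no → false
  enrolling site ∈ {A, C}: A is in the set → true
  on anticoagulants: no → false
  NOT allergy to study drug: no → true
  HbA1c ≥ 7.1%: 12.3 ≥ 7.1 is true
  current smoker: yes → true
  systolic BP > 116 mmHg: 195 > 116 is true
  age ≥ 81 years: 54 ≥ 81 is false
  years since diagnosis ≥ 26 years: 1 ≥ 26 is false
  BMI > 46.3: 47.9 > 46.3 is true
  eGFR = 123 mL/min: 32 == 123 is false
Combine:
[1.1.1] exactly-one(false, true, false) = true
[1.1.2.1] true AND false = false
[1.1.2] NOT false = true
[1.1] true AND true = true
[1] NOT true = false
[2.1.1.1.1] true OR true = true
[2.1.1.1] NOT true = false
[2.1.1] NOT false = true
[2.1] NOT true = false
[2.2.3.1] false OR false = false
[2.2.3] NOT false = true
[2.2] true AND true AND true = true
[2] false OR true = true
[3] true → false = false
[root] false OR true OR false = true
Overall: true → enrolled

Enrolled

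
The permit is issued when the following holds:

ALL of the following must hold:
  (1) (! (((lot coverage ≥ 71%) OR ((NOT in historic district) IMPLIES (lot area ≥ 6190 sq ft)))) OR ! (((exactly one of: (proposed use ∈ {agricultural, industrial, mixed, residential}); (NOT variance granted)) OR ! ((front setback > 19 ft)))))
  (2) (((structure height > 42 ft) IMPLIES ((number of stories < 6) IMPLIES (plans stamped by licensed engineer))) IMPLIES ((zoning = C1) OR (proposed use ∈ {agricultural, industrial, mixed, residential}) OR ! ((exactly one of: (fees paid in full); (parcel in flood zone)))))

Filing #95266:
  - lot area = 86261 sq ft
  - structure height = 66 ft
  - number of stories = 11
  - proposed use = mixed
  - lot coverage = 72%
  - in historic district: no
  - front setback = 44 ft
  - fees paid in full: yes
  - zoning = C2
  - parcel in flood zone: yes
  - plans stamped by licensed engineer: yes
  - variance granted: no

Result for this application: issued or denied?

Issued

Atomic conditions:
  lot coverage ≥ 71%: 72 ≥ 71 is true
  NOT in historic district: no → true
  lot area ≥ 6190 sq ft: 86261 ≥ 6190 is true
  proposed use ∈ {agricultural, industrial, mixed, residential}: mixed is in the set → true
  NOT variance granted: no → true
  front setback > 19 ft: 44 > 19 is true
  structure height > 42 ft: 66 > 42 is true
  number of stories < 6: 11 < 6 is false
  plans stamped by licensed engineer: yes → true
  zoning = C1: C2 == C1 is false
  fees paid in full: yes → true
  parcel in flood zone: yes → true
Combine:
[1.1.1.2] true → true = true
[1.1.1] true OR true = true
[1.1] NOT true = false
[1.2.1.1] exactly-one(true, true) = false
[1.2.1.2] NOT true = false
[1.2.1] false OR false = false
[1.2] NOT false = true
[1] false OR true = true
[2.1.2] false → true (antecedent false ⇒ implication holds) = true
[2.1] true → true = true
[2.2.3.1] exactly-one(true, true) = false
[2.2.3] NOT false = true
[2.2] false OR true OR true = true
[2] true → true = true
[root] true AND true = true
Overall: true → issued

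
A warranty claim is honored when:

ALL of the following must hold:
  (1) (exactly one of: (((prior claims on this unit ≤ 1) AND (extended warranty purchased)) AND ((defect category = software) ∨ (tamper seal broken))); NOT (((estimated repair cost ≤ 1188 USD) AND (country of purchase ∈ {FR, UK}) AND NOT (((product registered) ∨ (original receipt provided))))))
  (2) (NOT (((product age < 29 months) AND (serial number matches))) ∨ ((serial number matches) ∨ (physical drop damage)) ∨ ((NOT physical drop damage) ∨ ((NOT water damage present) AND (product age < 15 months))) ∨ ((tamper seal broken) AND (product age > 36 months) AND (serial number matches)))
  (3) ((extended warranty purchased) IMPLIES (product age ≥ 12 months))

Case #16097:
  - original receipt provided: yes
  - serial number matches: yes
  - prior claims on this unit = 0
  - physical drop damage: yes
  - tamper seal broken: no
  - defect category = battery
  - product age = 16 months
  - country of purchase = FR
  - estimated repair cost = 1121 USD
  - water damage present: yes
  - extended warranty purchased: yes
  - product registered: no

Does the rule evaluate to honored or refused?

Honored

Atomic conditions:
  prior claims on this unit ≤ 1: 0 ≤ 1 is true
  extended warranty purchased: yes → true
  defect category = software: battery == software is false
  tamper seal broken: no → false
  estimated repair cost ≤ 1188 USD: 1121 ≤ 1188 is true
  country of purchase ∈ {FR, UK}: FR is in the set → true
  product registered: no → false
  original receipt provided: yes → true
  product age < 29 months: 16 < 29 is true
  serial number matches: yes → true
  physical drop damage: yes → true
  NOT physical drop damage: yes → false
  NOT water damage present: yes → false
  product age < 15 months: 16 < 15 is false
  product age > 36 months: 16 > 36 is false
  product age ≥ 12 months: 16 ≥ 12 is true
Combine:
[1.1.1] true AND true = true
[1.1.2] false OR false = false
[1.1] true AND false = false
[1.2.1.3.1] false OR true = true
[1.2.1.3] NOT true = false
[1.2.1] true AND true AND false = false
[1.2] NOT false = true
[1] exactly-one(false, true) = true
[2.1.1] true AND true = true
[2.1] NOT true = false
[2.2] true OR true = true
[2.3.2] false AND false = false
[2.3] false OR false = false
[2.4] false AND false AND true = false
[2] false OR true OR false OR false = true
[3] true → true = true
[root] true AND true AND true = true
Overall: true → honored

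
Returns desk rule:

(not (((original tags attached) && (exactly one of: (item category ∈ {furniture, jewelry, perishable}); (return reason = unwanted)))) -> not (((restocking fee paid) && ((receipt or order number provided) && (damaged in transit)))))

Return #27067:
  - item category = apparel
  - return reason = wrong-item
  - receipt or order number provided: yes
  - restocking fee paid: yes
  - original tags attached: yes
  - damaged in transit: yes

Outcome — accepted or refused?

Atomic conditions:
  original tags attached: yes → true
  item category ∈ {furniture, jewelry, perishable}: apparel is not in the set → false
  return reason = unwanted: wrong-item == unwanted is false
  restocking fee paid: yes → true
  receipt or order number provided: yes → true
  damaged in transit: yes → true
Combine:
[1.1.2] exactly-one(false, false) = false
[1.1] true AND false = false
[1] NOT false = true
[2.1.2] true AND true = true
[2.1] true AND true = true
[2] NOT true = false
[root] true → false = false
Overall: false → refused

Refused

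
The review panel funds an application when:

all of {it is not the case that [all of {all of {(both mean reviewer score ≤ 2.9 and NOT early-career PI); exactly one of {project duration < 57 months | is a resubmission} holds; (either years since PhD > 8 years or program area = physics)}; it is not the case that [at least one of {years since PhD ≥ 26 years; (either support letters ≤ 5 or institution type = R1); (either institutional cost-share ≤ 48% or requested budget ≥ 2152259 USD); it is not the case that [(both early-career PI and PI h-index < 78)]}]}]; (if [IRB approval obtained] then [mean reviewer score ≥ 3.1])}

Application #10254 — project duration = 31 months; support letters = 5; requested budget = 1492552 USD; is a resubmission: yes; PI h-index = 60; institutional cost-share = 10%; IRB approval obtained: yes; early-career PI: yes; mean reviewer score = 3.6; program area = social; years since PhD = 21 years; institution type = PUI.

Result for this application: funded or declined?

Funded

Atomic conditions:
  mean reviewer score ≤ 2.9: 3.6 ≤ 2.9 is false
  NOT early-career PI: yes → false
  project duration < 57 months: 31 < 57 is true
  is a resubmission: yes → true
  years since PhD > 8 years: 21 > 8 is true
  program area = physics: social == physics is false
  years since PhD ≥ 26 years: 21 ≥ 26 is false
  support letters ≤ 5: 5 ≤ 5 is true
  institution type = R1: PUI == R1 is false
  institutional cost-share ≤ 48%: 10 ≤ 48 is true
  requested budget ≥ 2152259 USD: 1492552 ≥ 2152259 is false
  early-career PI: yes → true
  PI h-index < 78: 60 < 78 is true
  IRB approval obtained: yes → true
  mean reviewer score ≥ 3.1: 3.6 ≥ 3.1 is true
Combine:
[1.1.1.1] false AND false = false
[1.1.1.2] exactly-one(true, true) = false
[1.1.1.3] true OR false = true
[1.1.1] false AND false AND true = false
[1.1.2.1.2] true OR false = true
[1.1.2.1.3] true OR false = true
[1.1.2.1.4.1] true AND true = true
[1.1.2.1.4] NOT true = false
[1.1.2.1] false OR true OR true OR false = true
[1.1.2] NOT true = false
[1.1] false AND false = false
[1] NOT false = true
[2] true → true = true
[root] true AND true = true
Overall: true → funded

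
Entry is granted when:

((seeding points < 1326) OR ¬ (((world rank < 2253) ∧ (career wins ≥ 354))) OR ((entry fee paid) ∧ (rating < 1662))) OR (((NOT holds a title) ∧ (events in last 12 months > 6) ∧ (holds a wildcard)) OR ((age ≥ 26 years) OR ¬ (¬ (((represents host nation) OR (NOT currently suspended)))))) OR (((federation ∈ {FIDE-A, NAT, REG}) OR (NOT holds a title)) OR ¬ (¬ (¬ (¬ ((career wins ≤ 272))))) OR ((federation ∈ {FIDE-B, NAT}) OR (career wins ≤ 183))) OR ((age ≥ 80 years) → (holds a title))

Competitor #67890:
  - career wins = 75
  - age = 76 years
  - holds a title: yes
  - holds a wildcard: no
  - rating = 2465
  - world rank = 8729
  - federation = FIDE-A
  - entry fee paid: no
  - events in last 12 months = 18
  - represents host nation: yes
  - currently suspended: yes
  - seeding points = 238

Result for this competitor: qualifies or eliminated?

Qualifies

Atomic conditions:
  seeding points < 1326: 238 < 1326 is true
  world rank < 2253: 8729 < 2253 is false
  career wins ≥ 354: 75 ≥ 354 is false
  entry fee paid: no → false
  rating < 1662: 2465 < 1662 is false
  NOT holds a title: yes → false
  events in last 12 months > 6: 18 > 6 is true
  holds a wildcard: no → false
  age ≥ 26 years: 76 ≥ 26 is true
  represents host nation: yes → true
  NOT currently suspended: yes → false
  federation ∈ {FIDE-A, NAT, REG}: FIDE-A is in the set → true
  career wins ≤ 272: 75 ≤ 272 is true
  federation ∈ {FIDE-B, NAT}: FIDE-A is not in the set → false
  career wins ≤ 183: 75 ≤ 183 is true
  age ≥ 80 years: 76 ≥ 80 is false
  holds a title: yes → true
Combine:
[1.2.1] false AND false = false
[1.2] NOT false = true
[1.3] false AND false = false
[1] true OR true OR false = true
[2.1] false AND true AND false = false
[2.2.2.1.1] true OR false = true
[2.2.2.1] NOT true = false
[2.2.2] NOT false = true
[2.2] true OR true = true
[2] false OR true = true
[3.1] true OR false = true
[3.2.1.1.1] NOT true = false
[3.2.1.1] NOT false = true
[3.2.1] NOT true = false
[3.2] NOT false = true
[3.3] false OR true = true
[3] true OR true OR true = true
[4] false → true (antecedent false ⇒ implication holds) = true
[root] true OR true OR true OR true = true
Overall: true → qualifies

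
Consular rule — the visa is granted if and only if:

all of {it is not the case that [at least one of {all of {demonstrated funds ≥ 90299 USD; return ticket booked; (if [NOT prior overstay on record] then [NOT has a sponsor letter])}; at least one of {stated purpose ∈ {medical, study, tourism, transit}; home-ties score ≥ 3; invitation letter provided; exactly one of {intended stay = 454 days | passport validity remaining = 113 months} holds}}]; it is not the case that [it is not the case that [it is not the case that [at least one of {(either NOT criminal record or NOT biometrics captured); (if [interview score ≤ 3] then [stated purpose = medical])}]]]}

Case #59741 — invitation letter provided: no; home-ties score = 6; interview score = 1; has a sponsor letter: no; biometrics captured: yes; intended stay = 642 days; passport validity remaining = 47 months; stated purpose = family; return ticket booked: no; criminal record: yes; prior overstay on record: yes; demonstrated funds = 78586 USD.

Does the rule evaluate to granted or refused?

Atomic conditions:
  demonstrated funds ≥ 90299 USD: 78586 ≥ 90299 is false
  return ticket booked: no → false
  NOT prior overstay on record: yes → false
  NOT has a sponsor letter: no → true
  stated purpose ∈ {medical, study, tourism, transit}: family is not in the set → false
  home-ties score ≥ 3: 6 ≥ 3 is true
  invitation letter provided: no → false
  intended stay = 454 days: 642 == 454 is false
  passport validity remaining = 113 months: 47 == 113 is false
  NOT criminal record: yes → false
  NOT biometrics captured: yes → false
  interview score ≤ 3: 1 ≤ 3 is true
  stated purpose = medical: family == medical is false
Combine:
[1.1.1.3] false → true (antecedent false ⇒ implication holds) = true
[1.1.1] false AND false AND true = false
[1.1.2.4] exactly-one(false, false) = false
[1.1.2] false OR true OR false OR false = true
[1.1] false OR true = true
[1] NOT true = false
[2.1.1.1.1] false OR false = false
[2.1.1.1.2] true → false = false
[2.1.1.1] false OR false = false
[2.1.1] NOT false = true
[2.1] NOT true = false
[2] NOT false = true
[root] false AND true = false
Overall: false → refused

Refused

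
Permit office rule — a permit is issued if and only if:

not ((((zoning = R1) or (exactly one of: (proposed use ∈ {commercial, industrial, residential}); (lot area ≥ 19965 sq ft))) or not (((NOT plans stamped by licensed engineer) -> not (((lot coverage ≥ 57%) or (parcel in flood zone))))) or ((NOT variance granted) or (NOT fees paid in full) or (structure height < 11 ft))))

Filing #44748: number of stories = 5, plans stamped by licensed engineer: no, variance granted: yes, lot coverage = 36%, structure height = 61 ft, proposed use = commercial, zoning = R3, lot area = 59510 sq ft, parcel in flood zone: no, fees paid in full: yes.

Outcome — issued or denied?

Atomic conditions:
  zoning = R1: R3 == R1 is false
  proposed use ∈ {commercial, industrial, residential}: commercial is in the set → true
  lot area ≥ 19965 sq ft: 59510 ≥ 19965 is true
  NOT plans stamped by licensed engineer: no → true
  lot coverage ≥ 57%: 36 ≥ 57 is false
  parcel in flood zone: no → false
  NOT variance granted: yes → false
  NOT fees paid in full: yes → false
  structure height < 11 ft: 61 < 11 is false
Combine:
[1.1.2] exactly-one(true, true) = false
[1.1] false OR false = false
[1.2.1.2.1] false OR false = false
[1.2.1.2] NOT false = true
[1.2.1] true → true = true
[1.2] NOT true = false
[1.3] false OR false OR false = false
[1] false OR false OR false = false
[root] NOT false = true
Overall: true → issued

Issued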